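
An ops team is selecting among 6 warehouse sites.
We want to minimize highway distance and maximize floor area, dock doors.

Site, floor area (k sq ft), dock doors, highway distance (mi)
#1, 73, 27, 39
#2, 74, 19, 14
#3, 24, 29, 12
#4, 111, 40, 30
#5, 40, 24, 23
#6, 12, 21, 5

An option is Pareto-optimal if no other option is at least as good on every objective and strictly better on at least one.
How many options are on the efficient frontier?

#1: dominated by #4 (floor area 111≥73, dock doors 40≥27, highway distance 30≤39).
#2: not dominated.
#3: not dominated.
#4: not dominated (best floor area).
#5: not dominated.
#6: not dominated (best highway distance).
Pareto-optimal: #2, #3, #4, #5, #6 → 5.

5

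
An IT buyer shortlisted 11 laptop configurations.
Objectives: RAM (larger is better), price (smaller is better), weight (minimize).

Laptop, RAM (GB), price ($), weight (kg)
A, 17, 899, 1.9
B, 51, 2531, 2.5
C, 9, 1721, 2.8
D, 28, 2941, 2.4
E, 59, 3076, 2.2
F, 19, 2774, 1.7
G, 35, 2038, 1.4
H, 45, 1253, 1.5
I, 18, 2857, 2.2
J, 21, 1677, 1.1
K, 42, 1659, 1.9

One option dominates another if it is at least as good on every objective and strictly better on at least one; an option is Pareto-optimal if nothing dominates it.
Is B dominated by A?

A vs B: A is worse on RAM (17 vs 51), so it does not dominate B.

No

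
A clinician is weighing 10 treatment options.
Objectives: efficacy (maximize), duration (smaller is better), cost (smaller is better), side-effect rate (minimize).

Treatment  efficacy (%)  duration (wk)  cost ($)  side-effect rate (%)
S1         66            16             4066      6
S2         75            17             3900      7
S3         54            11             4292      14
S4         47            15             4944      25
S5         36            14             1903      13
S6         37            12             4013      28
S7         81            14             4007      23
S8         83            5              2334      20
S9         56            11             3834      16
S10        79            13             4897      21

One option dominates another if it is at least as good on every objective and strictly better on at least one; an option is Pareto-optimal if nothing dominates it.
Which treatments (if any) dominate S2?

S1: worse on efficacy (66 vs 75).
S3: worse on efficacy (54 vs 75).
S4: worse on efficacy (47 vs 75).
S5: worse on efficacy (36 vs 75).
S6: worse on efficacy (37 vs 75).
S7: worse on cost (4007 vs 3900).
S8: worse on side-effect rate (20 vs 7).
S9: worse on efficacy (56 vs 75).
S10: worse on cost (4897 vs 3900).
No option dominates S2.

none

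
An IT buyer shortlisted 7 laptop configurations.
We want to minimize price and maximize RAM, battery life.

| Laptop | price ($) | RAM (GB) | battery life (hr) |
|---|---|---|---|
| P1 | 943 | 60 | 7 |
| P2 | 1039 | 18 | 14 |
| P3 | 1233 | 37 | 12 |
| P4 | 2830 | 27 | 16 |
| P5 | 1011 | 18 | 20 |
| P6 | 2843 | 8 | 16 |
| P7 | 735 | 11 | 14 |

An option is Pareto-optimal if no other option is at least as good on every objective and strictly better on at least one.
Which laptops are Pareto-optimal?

P1, P3, P4, P5, P7

P1: not dominated (best RAM).
P2: dominated by P5 (price 1011≤1039, RAM 18≥18, battery life 20≥14).
P3: not dominated.
P4: not dominated.
P5: not dominated (best battery life).
P6: dominated by P4 (price 2830≤2843, RAM 27≥8, battery life 16≥16).
P7: not dominated (best price).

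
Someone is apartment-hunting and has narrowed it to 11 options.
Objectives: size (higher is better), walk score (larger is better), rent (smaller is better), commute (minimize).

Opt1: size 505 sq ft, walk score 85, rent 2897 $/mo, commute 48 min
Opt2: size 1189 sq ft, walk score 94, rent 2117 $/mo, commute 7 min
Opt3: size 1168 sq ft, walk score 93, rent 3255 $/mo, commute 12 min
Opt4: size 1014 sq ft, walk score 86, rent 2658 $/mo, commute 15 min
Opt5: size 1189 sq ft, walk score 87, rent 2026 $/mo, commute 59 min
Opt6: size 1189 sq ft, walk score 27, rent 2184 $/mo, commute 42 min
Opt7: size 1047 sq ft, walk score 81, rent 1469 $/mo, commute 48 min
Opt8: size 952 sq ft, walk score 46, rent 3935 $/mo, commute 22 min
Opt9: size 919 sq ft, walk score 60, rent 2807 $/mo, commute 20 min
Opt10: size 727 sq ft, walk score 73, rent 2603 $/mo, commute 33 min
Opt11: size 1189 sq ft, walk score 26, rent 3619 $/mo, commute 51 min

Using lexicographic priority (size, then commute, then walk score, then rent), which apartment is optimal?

First maximize size: best is 1189, kept {Opt2, Opt5, Opt6, Opt11}.
Then minimize commute: best is 7, kept {Opt2}.

Opt2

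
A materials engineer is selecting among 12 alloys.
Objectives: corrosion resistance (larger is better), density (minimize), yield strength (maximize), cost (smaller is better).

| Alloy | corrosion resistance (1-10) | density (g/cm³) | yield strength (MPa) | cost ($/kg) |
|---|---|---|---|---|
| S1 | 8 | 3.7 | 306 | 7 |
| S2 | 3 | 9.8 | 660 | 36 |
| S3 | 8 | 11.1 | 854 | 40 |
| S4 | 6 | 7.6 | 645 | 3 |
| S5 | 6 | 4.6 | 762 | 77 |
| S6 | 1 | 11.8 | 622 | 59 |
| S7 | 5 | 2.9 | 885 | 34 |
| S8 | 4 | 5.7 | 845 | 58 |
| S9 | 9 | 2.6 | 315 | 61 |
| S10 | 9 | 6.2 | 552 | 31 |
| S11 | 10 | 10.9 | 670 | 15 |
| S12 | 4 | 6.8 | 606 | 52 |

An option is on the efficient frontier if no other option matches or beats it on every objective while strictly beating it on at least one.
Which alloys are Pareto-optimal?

S1: not dominated.
S2: dominated by S7 (corrosion resistance 5≥3, density 2.9≤9.8, yield strength 885≥660, cost 34≤36).
S3: not dominated.
S4: not dominated (best cost).
S5: not dominated.
S6: dominated by S2 (corrosion resistance 3≥1, density 9.8≤11.8, yield strength 660≥622, cost 36≤59).
S7: not dominated (best yield strength).
S8: dominated by S7 (corrosion resistance 5≥4, density 2.9≤5.7, yield strength 885≥845, cost 34≤58).
S9: not dominated (best density).
S10: not dominated.
S11: not dominated (best corrosion resistance).
S12: dominated by S7 (corrosion resistance 5≥4, density 2.9≤6.8, yield strength 885≥606, cost 34≤52).

S1, S3, S4, S5, S7, S9, S10, S11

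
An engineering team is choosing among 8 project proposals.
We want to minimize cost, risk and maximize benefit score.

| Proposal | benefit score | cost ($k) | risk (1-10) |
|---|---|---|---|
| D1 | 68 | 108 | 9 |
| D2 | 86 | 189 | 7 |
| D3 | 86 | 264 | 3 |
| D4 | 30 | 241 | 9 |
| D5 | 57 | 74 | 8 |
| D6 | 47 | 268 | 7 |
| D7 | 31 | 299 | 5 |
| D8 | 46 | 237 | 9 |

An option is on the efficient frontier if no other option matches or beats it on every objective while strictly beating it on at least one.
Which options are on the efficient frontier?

D1: not dominated.
D2: not dominated.
D3: not dominated (best risk).
D4: dominated by D1 (benefit score 68≥30, cost 108≤241, risk 9≤9).
D5: not dominated (best cost).
D6: dominated by D2 (benefit score 86≥47, cost 189≤268, risk 7≤7).
D7: dominated by D3 (benefit score 86≥31, cost 264≤299, risk 3≤5).
D8: dominated by D1 (benefit score 68≥46, cost 108≤237, risk 9≤9).

D1, D2, D3, D5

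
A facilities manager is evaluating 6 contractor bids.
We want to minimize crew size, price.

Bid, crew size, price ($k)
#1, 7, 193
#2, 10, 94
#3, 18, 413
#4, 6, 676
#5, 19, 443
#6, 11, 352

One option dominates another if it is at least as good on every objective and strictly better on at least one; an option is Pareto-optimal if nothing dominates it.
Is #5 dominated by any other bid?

Yes

#1 vs #5: crew size 7≤19, price 193≤443 — #1 is at least as good on every objective and strictly better on at least one, so #1 dominates #5.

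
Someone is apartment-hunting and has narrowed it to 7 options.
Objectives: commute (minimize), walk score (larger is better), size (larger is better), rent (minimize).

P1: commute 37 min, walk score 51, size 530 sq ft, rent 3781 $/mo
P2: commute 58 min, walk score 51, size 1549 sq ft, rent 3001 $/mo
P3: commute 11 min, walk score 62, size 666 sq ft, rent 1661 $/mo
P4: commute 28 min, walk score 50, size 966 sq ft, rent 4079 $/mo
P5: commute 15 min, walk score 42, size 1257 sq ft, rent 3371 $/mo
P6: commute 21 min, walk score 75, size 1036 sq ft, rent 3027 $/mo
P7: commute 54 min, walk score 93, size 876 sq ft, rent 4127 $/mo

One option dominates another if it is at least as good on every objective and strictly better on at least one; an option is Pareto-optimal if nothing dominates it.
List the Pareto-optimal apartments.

P2, P3, P5, P6, P7

P1: dominated by P3 (commute 11≤37, walk score 62≥51, size 666≥530, rent 1661≤3781).
P2: not dominated (best size).
P3: not dominated (best commute).
P4: dominated by P6 (commute 21≤28, walk score 75≥50, size 1036≥966, rent 3027≤4079).
P5: not dominated.
P6: not dominated.
P7: not dominated (best walk score).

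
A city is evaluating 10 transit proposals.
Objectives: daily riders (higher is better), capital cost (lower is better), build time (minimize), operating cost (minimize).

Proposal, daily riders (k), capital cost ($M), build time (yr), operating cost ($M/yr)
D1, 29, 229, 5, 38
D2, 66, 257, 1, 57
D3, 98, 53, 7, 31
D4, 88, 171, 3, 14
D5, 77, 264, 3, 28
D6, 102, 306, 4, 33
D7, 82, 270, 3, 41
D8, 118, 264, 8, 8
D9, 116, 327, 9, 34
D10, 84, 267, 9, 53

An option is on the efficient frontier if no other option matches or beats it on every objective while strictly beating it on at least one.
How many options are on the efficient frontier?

D1: dominated by D4 (daily riders 88≥29, capital cost 171≤229, build time 3≤5, operating cost 14≤38).
D2: not dominated (best build time).
D3: not dominated (best capital cost).
D4: not dominated.
D5: dominated by D4 (daily riders 88≥77, capital cost 171≤264, build time 3≤3, operating cost 14≤28).
D6: not dominated.
D7: dominated by D4 (daily riders 88≥82, capital cost 171≤270, build time 3≤3, operating cost 14≤41).
D8: not dominated (best daily riders).
D9: dominated by D8 (daily riders 118≥116, capital cost 264≤327, build time 8≤9, operating cost 8≤34).
D10: dominated by D3 (daily riders 98≥84, capital cost 53≤267, build time 7≤9, operating cost 31≤53).
Pareto-optimal: D2, D3, D4, D6, D8 → 5.

5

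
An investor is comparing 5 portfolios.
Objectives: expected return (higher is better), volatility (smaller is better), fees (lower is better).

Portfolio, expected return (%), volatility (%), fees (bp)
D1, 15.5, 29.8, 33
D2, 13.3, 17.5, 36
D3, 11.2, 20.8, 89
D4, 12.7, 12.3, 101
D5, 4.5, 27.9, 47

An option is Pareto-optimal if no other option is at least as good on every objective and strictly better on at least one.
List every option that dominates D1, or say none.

D2: worse on expected return (13.3 vs 15.5).
D3: worse on expected return (11.2 vs 15.5).
D4: worse on expected return (12.7 vs 15.5).
D5: worse on expected return (4.5 vs 15.5).
No option dominates D1.

none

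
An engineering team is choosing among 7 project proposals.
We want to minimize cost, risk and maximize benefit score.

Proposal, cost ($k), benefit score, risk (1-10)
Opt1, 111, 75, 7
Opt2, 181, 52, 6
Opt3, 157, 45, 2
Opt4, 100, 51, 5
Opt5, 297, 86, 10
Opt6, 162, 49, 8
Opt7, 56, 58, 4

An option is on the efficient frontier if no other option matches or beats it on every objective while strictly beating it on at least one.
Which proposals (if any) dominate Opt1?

Opt2: worse on cost (181 vs 111).
Opt3: worse on cost (157 vs 111).
Opt4: worse on benefit score (51 vs 75).
Opt5: worse on cost (297 vs 111).
Opt6: worse on cost (162 vs 111).
Opt7: worse on benefit score (58 vs 75).
No option dominates Opt1.

none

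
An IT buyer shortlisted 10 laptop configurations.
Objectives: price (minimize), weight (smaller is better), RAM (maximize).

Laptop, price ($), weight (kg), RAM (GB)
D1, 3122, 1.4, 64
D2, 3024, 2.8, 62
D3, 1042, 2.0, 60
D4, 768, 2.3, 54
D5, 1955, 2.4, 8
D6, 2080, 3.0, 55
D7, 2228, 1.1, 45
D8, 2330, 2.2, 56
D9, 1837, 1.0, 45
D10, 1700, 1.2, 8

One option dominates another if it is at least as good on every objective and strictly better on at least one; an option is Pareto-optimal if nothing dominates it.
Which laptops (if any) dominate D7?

D9: price 1837≤2228, weight 1.0≤1.1, RAM 45≥45 — dominates D7.
Others (D1, D2, D3, D4, D5, D6, D8, D10) are each worse than D7 on at least one objective.

D9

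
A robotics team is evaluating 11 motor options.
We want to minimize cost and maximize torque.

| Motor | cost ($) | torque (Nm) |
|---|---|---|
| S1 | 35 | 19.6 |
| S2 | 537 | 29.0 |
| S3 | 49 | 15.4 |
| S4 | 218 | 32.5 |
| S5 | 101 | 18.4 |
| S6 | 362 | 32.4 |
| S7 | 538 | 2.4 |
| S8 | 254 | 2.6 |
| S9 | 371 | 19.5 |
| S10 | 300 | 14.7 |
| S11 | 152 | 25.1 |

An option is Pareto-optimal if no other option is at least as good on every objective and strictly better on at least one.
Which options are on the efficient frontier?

S1: not dominated (best cost).
S2: dominated by S4 (cost 218≤537, torque 32.5≥29.0).
S3: dominated by S1 (cost 35≤49, torque 19.6≥15.4).
S4: not dominated (best torque).
S5: dominated by S1 (cost 35≤101, torque 19.6≥18.4).
S6: dominated by S4 (cost 218≤362, torque 32.5≥32.4).
S7: dominated by S1 (cost 35≤538, torque 19.6≥2.4).
S8: dominated by S1 (cost 35≤254, torque 19.6≥2.6).
S9: dominated by S1 (cost 35≤371, torque 19.6≥19.5).
S10: dominated by S1 (cost 35≤300, torque 19.6≥14.7).
S11: not dominated.

S1, S4, S11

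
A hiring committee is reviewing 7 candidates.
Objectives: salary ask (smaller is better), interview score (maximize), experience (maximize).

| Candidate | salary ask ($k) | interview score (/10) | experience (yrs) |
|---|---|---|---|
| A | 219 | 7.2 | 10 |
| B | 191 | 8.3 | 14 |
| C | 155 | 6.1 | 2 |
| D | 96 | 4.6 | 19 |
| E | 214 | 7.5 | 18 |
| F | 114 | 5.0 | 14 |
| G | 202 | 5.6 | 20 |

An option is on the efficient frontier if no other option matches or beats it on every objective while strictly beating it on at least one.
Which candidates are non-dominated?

A: dominated by B (salary ask 191≤219, interview score 8.3≥7.2, experience 14≥10).
B: not dominated (best interview score).
C: not dominated.
D: not dominated (best salary ask).
E: not dominated.
F: not dominated.
G: not dominated (best experience).

B, C, D, E, F, G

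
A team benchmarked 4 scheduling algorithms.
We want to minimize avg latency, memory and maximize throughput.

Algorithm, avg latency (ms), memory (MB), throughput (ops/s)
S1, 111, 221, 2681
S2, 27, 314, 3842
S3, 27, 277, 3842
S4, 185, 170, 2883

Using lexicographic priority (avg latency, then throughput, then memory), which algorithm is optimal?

S3

First minimize avg latency: best is 27, kept {S2, S3}.
Then maximize throughput: best is 3842, kept {S2, S3}.
Then minimize memory: best is 277, kept {S3}.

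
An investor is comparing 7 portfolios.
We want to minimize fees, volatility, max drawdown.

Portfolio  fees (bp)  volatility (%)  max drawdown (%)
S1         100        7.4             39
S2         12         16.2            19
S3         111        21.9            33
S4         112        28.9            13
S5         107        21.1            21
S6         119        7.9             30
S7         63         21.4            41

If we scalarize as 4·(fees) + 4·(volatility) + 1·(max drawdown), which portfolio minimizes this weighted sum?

S1: 4·100 + 4·7.4 + 1·39 = 468.6
S2: 4·12 + 4·16.2 + 1·19 = 131.8
S3: 4·111 + 4·21.9 + 1·33 = 564.6
S4: 4·112 + 4·28.9 + 1·13 = 576.6
S5: 4·107 + 4·21.1 + 1·21 = 533.4
S6: 4·119 + 4·7.9 + 1·30 = 537.6
S7: 4·63 + 4·21.4 + 1·41 = 378.6
Lowest: S2 at 131.8.

S2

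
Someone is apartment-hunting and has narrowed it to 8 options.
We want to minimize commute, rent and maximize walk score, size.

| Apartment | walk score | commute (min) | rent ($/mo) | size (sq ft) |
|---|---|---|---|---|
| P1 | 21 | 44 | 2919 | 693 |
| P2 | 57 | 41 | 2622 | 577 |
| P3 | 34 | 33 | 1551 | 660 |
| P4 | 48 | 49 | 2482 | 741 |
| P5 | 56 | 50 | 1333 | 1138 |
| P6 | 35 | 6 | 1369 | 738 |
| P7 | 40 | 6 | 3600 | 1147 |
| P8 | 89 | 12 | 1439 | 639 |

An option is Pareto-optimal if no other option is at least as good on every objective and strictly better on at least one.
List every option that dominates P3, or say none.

P6: walk score 35≥34, commute 6≤33, rent 1369≤1551, size 738≥660 — dominates P3.
Others (P1, P2, P4, P5, P7, P8) are each worse than P3 on at least one objective.

P6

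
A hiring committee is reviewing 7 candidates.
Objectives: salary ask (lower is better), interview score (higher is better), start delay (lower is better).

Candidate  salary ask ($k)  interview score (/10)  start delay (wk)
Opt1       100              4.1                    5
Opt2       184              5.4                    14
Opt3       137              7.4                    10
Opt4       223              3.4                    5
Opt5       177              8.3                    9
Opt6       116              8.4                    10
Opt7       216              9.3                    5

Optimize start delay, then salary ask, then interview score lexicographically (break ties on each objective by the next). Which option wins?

First minimize start delay: best is 5, kept {Opt1, Opt4, Opt7}.
Then minimize salary ask: best is 100, kept {Opt1}.

Opt1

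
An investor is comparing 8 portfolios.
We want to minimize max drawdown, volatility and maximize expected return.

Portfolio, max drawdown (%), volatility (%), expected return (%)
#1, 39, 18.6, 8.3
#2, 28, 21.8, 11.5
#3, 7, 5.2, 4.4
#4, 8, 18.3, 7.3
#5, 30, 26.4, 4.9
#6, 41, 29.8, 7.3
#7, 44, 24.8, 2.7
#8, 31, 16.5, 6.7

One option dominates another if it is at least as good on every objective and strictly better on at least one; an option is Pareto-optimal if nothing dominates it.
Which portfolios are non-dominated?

#1, #2, #3, #4, #8

#1: not dominated.
#2: not dominated (best expected return).
#3: not dominated (best max drawdown).
#4: not dominated.
#5: dominated by #2 (max drawdown 28≤30, volatility 21.8≤26.4, expected return 11.5≥4.9).
#6: dominated by #1 (max drawdown 39≤41, volatility 18.6≤29.8, expected return 8.3≥7.3).
#7: dominated by #1 (max drawdown 39≤44, volatility 18.6≤24.8, expected return 8.3≥2.7).
#8: not dominated.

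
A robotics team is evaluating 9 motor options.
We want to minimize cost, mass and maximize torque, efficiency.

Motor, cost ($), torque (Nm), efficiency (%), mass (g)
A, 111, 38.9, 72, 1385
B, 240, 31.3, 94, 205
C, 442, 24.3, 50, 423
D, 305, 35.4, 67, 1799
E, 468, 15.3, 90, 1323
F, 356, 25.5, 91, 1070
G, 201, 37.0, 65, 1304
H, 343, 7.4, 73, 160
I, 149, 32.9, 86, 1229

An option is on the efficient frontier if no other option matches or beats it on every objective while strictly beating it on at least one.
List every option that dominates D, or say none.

A: cost 111≤305, torque 38.9≥35.4, efficiency 72≥67, mass 1385≤1799 — dominates D.
Others (B, C, E, F, G, H, I) are each worse than D on at least one objective.

A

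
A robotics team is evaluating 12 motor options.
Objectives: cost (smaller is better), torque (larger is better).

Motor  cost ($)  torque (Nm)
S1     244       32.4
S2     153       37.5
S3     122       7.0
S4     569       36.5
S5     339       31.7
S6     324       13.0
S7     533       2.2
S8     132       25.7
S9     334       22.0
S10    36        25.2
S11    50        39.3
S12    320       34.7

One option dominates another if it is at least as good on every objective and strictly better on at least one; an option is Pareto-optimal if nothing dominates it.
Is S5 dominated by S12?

Yes

S12 vs S5: cost 320≤339, torque 34.7≥31.7 — S12 is at least as good on every objective with at least one strict improvement.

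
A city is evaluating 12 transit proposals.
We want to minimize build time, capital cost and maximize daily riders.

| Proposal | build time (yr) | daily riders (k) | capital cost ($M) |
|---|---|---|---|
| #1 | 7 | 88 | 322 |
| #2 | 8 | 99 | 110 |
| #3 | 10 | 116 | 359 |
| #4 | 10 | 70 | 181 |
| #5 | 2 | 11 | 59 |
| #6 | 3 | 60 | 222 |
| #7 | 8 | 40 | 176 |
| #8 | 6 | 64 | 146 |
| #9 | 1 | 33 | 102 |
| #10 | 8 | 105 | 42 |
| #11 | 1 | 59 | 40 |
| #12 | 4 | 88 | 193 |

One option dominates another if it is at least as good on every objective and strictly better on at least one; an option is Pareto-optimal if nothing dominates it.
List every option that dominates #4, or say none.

#2, #10

#2: build time 8≤10, daily riders 99≥70, capital cost 110≤181 — dominates #4.
#10: build time 8≤10, daily riders 105≥70, capital cost 42≤181 — dominates #4.
Others (#1, #3, #5, #6, #7, #8, #9, #11, #12) are each worse than #4 on at least one objective.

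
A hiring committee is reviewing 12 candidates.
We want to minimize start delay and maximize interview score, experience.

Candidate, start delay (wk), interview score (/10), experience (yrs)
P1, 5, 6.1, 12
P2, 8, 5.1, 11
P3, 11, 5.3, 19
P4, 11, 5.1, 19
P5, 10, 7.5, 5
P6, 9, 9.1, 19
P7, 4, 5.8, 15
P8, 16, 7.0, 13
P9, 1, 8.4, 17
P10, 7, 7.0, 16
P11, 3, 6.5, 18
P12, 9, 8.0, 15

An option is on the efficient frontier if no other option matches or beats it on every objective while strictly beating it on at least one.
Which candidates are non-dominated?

P6, P9, P11

P1: dominated by P9 (start delay 1≤5, interview score 8.4≥6.1, experience 17≥12).
P2: dominated by P1 (start delay 5≤8, interview score 6.1≥5.1, experience 12≥11).
P3: dominated by P6 (start delay 9≤11, interview score 9.1≥5.3, experience 19≥19).
P4: dominated by P3 (start delay 11≤11, interview score 5.3≥5.1, experience 19≥19).
P5: dominated by P6 (start delay 9≤10, interview score 9.1≥7.5, experience 19≥5).
P6: not dominated (best interview score).
P7: dominated by P9 (start delay 1≤4, interview score 8.4≥5.8, experience 17≥15).
P8: dominated by P6 (start delay 9≤16, interview score 9.1≥7.0, experience 19≥13).
P9: not dominated (best start delay).
P10: dominated by P9 (start delay 1≤7, interview score 8.4≥7.0, experience 17≥16).
P11: not dominated.
P12: dominated by P6 (start delay 9≤9, interview score 9.1≥8.0, experience 19≥15).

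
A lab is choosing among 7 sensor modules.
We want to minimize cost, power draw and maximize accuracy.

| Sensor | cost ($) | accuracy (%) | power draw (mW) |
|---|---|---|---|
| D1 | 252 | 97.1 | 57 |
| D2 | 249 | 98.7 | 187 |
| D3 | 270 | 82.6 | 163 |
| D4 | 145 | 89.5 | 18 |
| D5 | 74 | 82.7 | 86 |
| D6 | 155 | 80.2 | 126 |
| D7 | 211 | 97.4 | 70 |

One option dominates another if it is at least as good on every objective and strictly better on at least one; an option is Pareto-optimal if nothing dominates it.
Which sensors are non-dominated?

D1: not dominated.
D2: not dominated (best accuracy).
D3: dominated by D1 (cost 252≤270, accuracy 97.1≥82.6, power draw 57≤163).
D4: not dominated (best power draw).
D5: not dominated (best cost).
D6: dominated by D4 (cost 145≤155, accuracy 89.5≥80.2, power draw 18≤126).
D7: not dominated.

D1, D2, D4, D5, D7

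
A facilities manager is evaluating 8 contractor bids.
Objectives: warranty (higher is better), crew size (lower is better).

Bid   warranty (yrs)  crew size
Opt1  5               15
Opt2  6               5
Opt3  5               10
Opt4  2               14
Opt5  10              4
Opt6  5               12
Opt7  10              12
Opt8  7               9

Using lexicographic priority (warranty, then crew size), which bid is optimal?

First maximize warranty: best is 10, kept {Opt5, Opt7}.
Then minimize crew size: best is 4, kept {Opt5}.

Opt5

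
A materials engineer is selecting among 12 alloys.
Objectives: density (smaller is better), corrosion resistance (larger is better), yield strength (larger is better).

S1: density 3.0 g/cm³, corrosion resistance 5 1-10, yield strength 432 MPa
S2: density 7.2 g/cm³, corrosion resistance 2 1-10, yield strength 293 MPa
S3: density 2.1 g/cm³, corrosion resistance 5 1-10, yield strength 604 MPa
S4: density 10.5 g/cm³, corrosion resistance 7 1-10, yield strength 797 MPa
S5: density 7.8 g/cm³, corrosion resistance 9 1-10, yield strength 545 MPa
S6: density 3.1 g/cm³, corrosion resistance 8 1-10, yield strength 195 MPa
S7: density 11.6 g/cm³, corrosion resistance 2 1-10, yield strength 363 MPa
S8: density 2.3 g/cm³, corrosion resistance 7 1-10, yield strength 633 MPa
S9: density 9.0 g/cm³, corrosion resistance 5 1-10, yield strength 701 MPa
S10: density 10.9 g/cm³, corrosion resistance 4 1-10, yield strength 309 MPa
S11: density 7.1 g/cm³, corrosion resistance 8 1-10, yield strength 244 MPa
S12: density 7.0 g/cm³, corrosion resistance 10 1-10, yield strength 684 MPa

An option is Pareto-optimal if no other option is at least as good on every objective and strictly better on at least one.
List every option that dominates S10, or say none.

S1, S3, S4, S5, S8, S9, S12

S1: density 3.0≤10.9, corrosion resistance 5≥4, yield strength 432≥309 — dominates S10.
S3: density 2.1≤10.9, corrosion resistance 5≥4, yield strength 604≥309 — dominates S10.
S4: density 10.5≤10.9, corrosion resistance 7≥4, yield strength 797≥309 — dominates S10.
S5: density 7.8≤10.9, corrosion resistance 9≥4, yield strength 545≥309 — dominates S10.
S8: density 2.3≤10.9, corrosion resistance 7≥4, yield strength 633≥309 — dominates S10.
S9: density 9.0≤10.9, corrosion resistance 5≥4, yield strength 701≥309 — dominates S10.
S12: density 7.0≤10.9, corrosion resistance 10≥4, yield strength 684≥309 — dominates S10.
Others (S2, S6, S7, S11) are each worse than S10 on at least one objective.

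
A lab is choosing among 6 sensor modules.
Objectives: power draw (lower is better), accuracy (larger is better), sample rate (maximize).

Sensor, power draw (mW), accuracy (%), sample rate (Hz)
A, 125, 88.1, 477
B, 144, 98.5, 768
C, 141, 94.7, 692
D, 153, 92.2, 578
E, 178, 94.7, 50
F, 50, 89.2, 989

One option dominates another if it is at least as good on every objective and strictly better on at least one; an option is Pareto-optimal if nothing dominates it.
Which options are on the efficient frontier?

A: dominated by F (power draw 50≤125, accuracy 89.2≥88.1, sample rate 989≥477).
B: not dominated (best accuracy).
C: not dominated.
D: dominated by B (power draw 144≤153, accuracy 98.5≥92.2, sample rate 768≥578).
E: dominated by B (power draw 144≤178, accuracy 98.5≥94.7, sample rate 768≥50).
F: not dominated (best power draw).

B, C, F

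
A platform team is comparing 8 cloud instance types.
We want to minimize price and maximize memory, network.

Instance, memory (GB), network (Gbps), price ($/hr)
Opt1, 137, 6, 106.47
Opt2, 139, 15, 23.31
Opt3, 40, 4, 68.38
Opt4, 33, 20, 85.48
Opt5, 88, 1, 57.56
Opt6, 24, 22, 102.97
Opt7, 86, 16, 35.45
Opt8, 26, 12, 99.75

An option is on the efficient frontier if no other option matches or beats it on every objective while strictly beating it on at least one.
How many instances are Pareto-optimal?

4

Opt1: dominated by Opt2 (memory 139≥137, network 15≥6, price 23.31≤106.47).
Opt2: not dominated (best memory).
Opt3: dominated by Opt2 (memory 139≥40, network 15≥4, price 23.31≤68.38).
Opt4: not dominated.
Opt5: dominated by Opt2 (memory 139≥88, network 15≥1, price 23.31≤57.56).
Opt6: not dominated (best network).
Opt7: not dominated.
Opt8: dominated by Opt2 (memory 139≥26, network 15≥12, price 23.31≤99.75).
Pareto-optimal: Opt2, Opt4, Opt6, Opt7 → 4.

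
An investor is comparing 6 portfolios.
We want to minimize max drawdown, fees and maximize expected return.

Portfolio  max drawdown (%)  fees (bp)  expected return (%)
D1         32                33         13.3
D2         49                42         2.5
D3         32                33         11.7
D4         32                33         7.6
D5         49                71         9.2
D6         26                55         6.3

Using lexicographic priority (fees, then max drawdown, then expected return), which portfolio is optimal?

D1

First minimize fees: best is 33, kept {D1, D3, D4}.
Then minimize max drawdown: best is 32, kept {D1, D3, D4}.
Then maximize expected return: best is 13.3, kept {D1}.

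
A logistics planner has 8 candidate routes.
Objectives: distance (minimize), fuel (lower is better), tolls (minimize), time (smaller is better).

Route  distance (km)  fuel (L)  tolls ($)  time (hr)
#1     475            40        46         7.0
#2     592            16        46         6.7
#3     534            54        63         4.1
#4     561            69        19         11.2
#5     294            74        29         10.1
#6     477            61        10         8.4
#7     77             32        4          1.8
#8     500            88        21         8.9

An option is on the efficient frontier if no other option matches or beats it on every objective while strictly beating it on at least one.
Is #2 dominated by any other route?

#1: worse on fuel (40 vs 16).
#3: worse on fuel (54 vs 16).
#4: worse on fuel (69 vs 16).
#5: worse on fuel (74 vs 16).
#6: worse on fuel (61 vs 16).
#7: worse on fuel (32 vs 16).
#8: worse on fuel (88 vs 16).
No option is at least as good as #2 on every objective and strictly better on one.

No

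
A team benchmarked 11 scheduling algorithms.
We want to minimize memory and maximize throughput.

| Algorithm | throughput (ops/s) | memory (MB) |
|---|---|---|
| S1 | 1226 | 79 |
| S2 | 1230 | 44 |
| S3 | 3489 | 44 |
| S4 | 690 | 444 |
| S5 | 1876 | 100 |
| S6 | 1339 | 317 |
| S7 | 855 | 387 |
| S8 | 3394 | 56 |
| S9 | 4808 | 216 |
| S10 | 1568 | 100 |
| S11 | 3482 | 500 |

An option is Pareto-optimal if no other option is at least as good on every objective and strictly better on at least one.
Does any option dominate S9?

S1: worse on throughput (1226 vs 4808).
S2: worse on throughput (1230 vs 4808).
S3: worse on throughput (3489 vs 4808).
S4: worse on throughput (690 vs 4808).
S5: worse on throughput (1876 vs 4808).
S6: worse on throughput (1339 vs 4808).
S7: worse on throughput (855 vs 4808).
S8: worse on throughput (3394 vs 4808).
S10: worse on throughput (1568 vs 4808).
S11: worse on throughput (3482 vs 4808).
No option is at least as good as S9 on every objective and strictly better on one.

No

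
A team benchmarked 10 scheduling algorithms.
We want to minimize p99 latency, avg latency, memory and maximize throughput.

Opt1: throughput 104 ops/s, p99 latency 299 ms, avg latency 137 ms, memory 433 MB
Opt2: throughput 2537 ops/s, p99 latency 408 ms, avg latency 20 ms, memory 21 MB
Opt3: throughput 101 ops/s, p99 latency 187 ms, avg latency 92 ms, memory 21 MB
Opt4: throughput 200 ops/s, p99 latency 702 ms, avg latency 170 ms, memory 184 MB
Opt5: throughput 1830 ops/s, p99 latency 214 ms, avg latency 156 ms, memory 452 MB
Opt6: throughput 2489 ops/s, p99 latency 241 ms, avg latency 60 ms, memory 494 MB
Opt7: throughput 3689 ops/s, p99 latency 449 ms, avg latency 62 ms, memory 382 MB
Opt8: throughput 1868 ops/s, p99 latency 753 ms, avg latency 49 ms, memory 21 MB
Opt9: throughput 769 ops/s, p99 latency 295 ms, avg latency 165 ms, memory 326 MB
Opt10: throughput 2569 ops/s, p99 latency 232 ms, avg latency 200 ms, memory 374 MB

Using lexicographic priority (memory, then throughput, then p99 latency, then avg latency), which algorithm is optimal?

Opt2

First minimize memory: best is 21, kept {Opt2, Opt3, Opt8}.
Then maximize throughput: best is 2537, kept {Opt2}.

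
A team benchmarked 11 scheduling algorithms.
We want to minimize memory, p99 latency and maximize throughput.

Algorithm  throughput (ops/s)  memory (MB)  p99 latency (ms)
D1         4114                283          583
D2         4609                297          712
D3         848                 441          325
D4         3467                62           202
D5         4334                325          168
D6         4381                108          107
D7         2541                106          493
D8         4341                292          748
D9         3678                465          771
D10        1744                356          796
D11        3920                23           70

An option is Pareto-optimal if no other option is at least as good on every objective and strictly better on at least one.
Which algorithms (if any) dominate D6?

none

D1: worse on throughput (4114 vs 4381).
D2: worse on memory (297 vs 108).
D3: worse on throughput (848 vs 4381).
D4: worse on throughput (3467 vs 4381).
D5: worse on throughput (4334 vs 4381).
D7: worse on throughput (2541 vs 4381).
D8: worse on throughput (4341 vs 4381).
D9: worse on throughput (3678 vs 4381).
D10: worse on throughput (1744 vs 4381).
D11: worse on throughput (3920 vs 4381).
No option dominates D6.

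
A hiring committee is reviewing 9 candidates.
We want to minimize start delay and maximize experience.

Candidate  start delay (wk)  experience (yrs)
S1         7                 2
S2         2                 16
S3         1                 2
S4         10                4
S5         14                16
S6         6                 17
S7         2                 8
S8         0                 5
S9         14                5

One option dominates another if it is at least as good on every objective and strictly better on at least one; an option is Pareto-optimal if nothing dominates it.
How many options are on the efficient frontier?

S1: dominated by S2 (start delay 2≤7, experience 16≥2).
S2: not dominated.
S3: dominated by S8 (start delay 0≤1, experience 5≥2).
S4: dominated by S2 (start delay 2≤10, experience 16≥4).
S5: dominated by S2 (start delay 2≤14, experience 16≥16).
S6: not dominated (best experience).
S7: dominated by S2 (start delay 2≤2, experience 16≥8).
S8: not dominated (best start delay).
S9: dominated by S2 (start delay 2≤14, experience 16≥5).
Pareto-optimal: S2, S6, S8 → 3.

3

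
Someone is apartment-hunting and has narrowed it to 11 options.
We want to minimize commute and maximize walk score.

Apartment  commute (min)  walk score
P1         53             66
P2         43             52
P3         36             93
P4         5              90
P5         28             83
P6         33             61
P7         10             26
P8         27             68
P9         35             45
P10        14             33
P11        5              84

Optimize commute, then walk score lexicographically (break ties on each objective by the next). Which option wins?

First minimize commute: best is 5, kept {P4, P11}.
Then maximize walk score: best is 90, kept {P4}.

P4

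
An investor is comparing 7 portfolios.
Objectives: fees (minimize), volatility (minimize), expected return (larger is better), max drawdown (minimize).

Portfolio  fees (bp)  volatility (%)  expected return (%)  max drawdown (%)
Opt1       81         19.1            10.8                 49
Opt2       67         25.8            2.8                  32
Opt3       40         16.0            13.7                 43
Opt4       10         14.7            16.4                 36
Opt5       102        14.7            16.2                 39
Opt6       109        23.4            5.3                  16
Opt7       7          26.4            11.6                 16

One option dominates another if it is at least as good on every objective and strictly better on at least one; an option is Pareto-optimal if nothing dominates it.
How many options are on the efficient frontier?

Opt1: dominated by Opt3 (fees 40≤81, volatility 16.0≤19.1, expected return 13.7≥10.8, max drawdown 43≤49).
Opt2: not dominated.
Opt3: dominated by Opt4 (fees 10≤40, volatility 14.7≤16.0, expected return 16.4≥13.7, max drawdown 36≤43).
Opt4: not dominated (best expected return).
Opt5: dominated by Opt4 (fees 10≤102, volatility 14.7≤14.7, expected return 16.4≥16.2, max drawdown 36≤39).
Opt6: not dominated.
Opt7: not dominated (best fees).
Pareto-optimal: Opt2, Opt4, Opt6, Opt7 → 4.

4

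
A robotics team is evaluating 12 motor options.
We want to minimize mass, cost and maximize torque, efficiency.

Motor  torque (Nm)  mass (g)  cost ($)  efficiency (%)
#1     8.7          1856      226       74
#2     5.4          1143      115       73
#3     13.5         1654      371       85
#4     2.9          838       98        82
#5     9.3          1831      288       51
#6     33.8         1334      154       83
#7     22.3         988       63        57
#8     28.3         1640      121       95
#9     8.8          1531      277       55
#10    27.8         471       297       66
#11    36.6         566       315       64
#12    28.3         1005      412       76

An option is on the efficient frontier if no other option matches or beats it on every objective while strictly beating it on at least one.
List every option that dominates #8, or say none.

none

#1: worse on torque (8.7 vs 28.3).
#2: worse on torque (5.4 vs 28.3).
#3: worse on torque (13.5 vs 28.3).
#4: worse on torque (2.9 vs 28.3).
#5: worse on torque (9.3 vs 28.3).
#6: worse on cost (154 vs 121).
#7: worse on torque (22.3 vs 28.3).
#9: worse on torque (8.8 vs 28.3).
#10: worse on torque (27.8 vs 28.3).
#11: worse on cost (315 vs 121).
#12: worse on cost (412 vs 121).
No option dominates #8.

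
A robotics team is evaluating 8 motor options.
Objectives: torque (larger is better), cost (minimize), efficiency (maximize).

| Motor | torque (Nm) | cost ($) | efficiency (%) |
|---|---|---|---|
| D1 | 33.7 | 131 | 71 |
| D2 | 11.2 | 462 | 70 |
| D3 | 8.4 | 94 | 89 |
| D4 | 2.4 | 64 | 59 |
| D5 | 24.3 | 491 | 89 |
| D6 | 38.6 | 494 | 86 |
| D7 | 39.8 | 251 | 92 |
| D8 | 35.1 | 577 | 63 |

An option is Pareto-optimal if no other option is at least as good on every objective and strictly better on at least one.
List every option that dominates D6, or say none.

D7

D7: torque 39.8≥38.6, cost 251≤494, efficiency 92≥86 — dominates D6.
Others (D1, D2, D3, D4, D5, D8) are each worse than D6 on at least one objective.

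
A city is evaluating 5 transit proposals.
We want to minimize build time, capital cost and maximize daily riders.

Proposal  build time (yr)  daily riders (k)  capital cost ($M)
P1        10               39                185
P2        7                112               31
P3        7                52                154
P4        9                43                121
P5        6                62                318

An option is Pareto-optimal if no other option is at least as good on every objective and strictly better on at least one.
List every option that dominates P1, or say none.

P2: build time 7≤10, daily riders 112≥39, capital cost 31≤185 — dominates P1.
P3: build time 7≤10, daily riders 52≥39, capital cost 154≤185 — dominates P1.
P4: build time 9≤10, daily riders 43≥39, capital cost 121≤185 — dominates P1.
Others (P5) are each worse than P1 on at least one objective.

P2, P3, P4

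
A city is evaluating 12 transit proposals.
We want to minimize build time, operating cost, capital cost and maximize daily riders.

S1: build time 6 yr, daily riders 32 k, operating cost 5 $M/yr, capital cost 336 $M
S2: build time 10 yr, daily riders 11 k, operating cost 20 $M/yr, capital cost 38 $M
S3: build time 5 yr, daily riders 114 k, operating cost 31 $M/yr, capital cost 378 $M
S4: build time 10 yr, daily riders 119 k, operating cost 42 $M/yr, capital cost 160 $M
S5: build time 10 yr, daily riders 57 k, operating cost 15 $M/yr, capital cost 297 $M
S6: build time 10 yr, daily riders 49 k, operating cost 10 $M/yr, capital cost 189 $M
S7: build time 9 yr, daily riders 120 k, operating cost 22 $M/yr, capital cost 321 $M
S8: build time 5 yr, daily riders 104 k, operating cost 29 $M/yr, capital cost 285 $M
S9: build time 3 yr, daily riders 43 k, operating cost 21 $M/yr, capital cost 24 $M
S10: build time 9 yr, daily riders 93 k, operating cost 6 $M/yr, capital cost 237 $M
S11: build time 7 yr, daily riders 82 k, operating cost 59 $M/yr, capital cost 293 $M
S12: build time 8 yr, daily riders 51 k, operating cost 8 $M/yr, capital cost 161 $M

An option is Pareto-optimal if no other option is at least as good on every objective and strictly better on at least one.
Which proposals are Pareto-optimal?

S1, S2, S3, S4, S7, S8, S9, S10, S12

S1: not dominated (best operating cost).
S2: not dominated.
S3: not dominated.
S4: not dominated.
S5: dominated by S10 (build time 9≤10, daily riders 93≥57, operating cost 6≤15, capital cost 237≤297).
S6: dominated by S12 (build time 8≤10, daily riders 51≥49, operating cost 8≤10, capital cost 161≤189).
S7: not dominated (best daily riders).
S8: not dominated.
S9: not dominated (best build time).
S10: not dominated.
S11: dominated by S8 (build time 5≤7, daily riders 104≥82, operating cost 29≤59, capital cost 285≤293).
S12: not dominated.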